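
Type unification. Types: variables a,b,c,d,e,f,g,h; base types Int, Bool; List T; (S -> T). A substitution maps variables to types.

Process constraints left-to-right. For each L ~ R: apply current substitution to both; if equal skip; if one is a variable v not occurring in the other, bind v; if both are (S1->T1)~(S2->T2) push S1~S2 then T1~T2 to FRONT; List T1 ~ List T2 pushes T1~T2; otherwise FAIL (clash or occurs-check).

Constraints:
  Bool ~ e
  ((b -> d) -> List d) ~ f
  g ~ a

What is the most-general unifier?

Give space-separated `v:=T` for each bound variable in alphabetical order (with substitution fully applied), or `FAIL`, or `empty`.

step 1: unify Bool ~ e  [subst: {-} | 2 pending]
  bind e := Bool
step 2: unify ((b -> d) -> List d) ~ f  [subst: {e:=Bool} | 1 pending]
  bind f := ((b -> d) -> List d)
step 3: unify g ~ a  [subst: {e:=Bool, f:=((b -> d) -> List d)} | 0 pending]
  bind g := a

Answer: e:=Bool f:=((b -> d) -> List d) g:=a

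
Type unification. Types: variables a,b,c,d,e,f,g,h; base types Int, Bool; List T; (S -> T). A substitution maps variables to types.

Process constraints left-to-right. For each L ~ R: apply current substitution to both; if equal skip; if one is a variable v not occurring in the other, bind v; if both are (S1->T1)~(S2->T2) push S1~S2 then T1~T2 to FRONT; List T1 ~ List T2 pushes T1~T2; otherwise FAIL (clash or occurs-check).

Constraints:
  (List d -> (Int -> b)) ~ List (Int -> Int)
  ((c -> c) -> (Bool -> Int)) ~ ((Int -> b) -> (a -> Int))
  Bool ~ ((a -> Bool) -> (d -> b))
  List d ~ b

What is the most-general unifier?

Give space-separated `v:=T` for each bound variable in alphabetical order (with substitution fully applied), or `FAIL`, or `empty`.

Answer: FAIL

Derivation:
step 1: unify (List d -> (Int -> b)) ~ List (Int -> Int)  [subst: {-} | 3 pending]
  clash: (List d -> (Int -> b)) vs List (Int -> Int)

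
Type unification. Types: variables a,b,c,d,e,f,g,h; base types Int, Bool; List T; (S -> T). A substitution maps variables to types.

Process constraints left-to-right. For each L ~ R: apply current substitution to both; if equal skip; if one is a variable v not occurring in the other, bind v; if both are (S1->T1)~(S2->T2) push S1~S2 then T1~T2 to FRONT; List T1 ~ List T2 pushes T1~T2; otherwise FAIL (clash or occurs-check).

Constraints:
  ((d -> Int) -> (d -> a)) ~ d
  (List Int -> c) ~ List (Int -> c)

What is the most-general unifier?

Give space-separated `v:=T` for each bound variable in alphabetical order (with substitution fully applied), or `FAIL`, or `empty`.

Answer: FAIL

Derivation:
step 1: unify ((d -> Int) -> (d -> a)) ~ d  [subst: {-} | 1 pending]
  occurs-check fail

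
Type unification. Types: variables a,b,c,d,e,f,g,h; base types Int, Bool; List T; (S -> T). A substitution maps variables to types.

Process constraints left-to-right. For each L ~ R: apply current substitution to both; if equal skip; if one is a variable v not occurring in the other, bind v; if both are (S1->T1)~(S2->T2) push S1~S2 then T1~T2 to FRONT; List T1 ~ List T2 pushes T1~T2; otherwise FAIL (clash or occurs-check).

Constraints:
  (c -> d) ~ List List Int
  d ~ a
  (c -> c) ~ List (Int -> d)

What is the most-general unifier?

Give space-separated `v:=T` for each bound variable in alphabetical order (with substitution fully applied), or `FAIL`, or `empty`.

step 1: unify (c -> d) ~ List List Int  [subst: {-} | 2 pending]
  clash: (c -> d) vs List List Int

Answer: FAIL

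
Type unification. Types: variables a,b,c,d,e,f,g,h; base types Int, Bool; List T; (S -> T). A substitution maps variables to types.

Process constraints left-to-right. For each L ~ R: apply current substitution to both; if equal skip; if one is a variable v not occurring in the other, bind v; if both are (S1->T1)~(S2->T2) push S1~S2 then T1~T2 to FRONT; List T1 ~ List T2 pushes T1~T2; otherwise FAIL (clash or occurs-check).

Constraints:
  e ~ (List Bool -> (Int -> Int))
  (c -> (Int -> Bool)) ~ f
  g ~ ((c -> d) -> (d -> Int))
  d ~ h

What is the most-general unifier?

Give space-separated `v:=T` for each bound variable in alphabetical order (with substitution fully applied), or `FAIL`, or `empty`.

step 1: unify e ~ (List Bool -> (Int -> Int))  [subst: {-} | 3 pending]
  bind e := (List Bool -> (Int -> Int))
step 2: unify (c -> (Int -> Bool)) ~ f  [subst: {e:=(List Bool -> (Int -> Int))} | 2 pending]
  bind f := (c -> (Int -> Bool))
step 3: unify g ~ ((c -> d) -> (d -> Int))  [subst: {e:=(List Bool -> (Int -> Int)), f:=(c -> (Int -> Bool))} | 1 pending]
  bind g := ((c -> d) -> (d -> Int))
step 4: unify d ~ h  [subst: {e:=(List Bool -> (Int -> Int)), f:=(c -> (Int -> Bool)), g:=((c -> d) -> (d -> Int))} | 0 pending]
  bind d := h

Answer: d:=h e:=(List Bool -> (Int -> Int)) f:=(c -> (Int -> Bool)) g:=((c -> h) -> (h -> Int))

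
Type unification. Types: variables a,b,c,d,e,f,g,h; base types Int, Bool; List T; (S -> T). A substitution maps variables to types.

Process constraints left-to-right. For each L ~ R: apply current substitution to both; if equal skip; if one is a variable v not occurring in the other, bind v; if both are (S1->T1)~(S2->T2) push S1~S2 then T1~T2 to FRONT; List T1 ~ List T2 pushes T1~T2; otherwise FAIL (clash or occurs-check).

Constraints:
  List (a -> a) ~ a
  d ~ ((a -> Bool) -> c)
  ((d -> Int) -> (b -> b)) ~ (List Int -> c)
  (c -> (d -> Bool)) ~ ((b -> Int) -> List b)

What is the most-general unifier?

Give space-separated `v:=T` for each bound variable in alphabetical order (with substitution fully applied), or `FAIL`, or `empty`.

step 1: unify List (a -> a) ~ a  [subst: {-} | 3 pending]
  occurs-check fail

Answer: FAIL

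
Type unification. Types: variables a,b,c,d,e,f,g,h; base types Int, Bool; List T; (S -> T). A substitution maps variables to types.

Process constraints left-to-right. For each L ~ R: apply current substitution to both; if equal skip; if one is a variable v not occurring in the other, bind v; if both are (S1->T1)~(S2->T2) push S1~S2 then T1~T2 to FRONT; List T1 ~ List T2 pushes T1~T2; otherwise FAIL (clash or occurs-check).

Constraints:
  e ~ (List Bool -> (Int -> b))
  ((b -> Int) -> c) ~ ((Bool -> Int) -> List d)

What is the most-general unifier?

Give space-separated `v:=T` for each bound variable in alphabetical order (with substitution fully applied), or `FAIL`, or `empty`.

Answer: b:=Bool c:=List d e:=(List Bool -> (Int -> Bool))

Derivation:
step 1: unify e ~ (List Bool -> (Int -> b))  [subst: {-} | 1 pending]
  bind e := (List Bool -> (Int -> b))
step 2: unify ((b -> Int) -> c) ~ ((Bool -> Int) -> List d)  [subst: {e:=(List Bool -> (Int -> b))} | 0 pending]
  -> decompose arrow: push (b -> Int)~(Bool -> Int), c~List d
step 3: unify (b -> Int) ~ (Bool -> Int)  [subst: {e:=(List Bool -> (Int -> b))} | 1 pending]
  -> decompose arrow: push b~Bool, Int~Int
step 4: unify b ~ Bool  [subst: {e:=(List Bool -> (Int -> b))} | 2 pending]
  bind b := Bool
step 5: unify Int ~ Int  [subst: {e:=(List Bool -> (Int -> b)), b:=Bool} | 1 pending]
  -> identical, skip
step 6: unify c ~ List d  [subst: {e:=(List Bool -> (Int -> b)), b:=Bool} | 0 pending]
  bind c := List d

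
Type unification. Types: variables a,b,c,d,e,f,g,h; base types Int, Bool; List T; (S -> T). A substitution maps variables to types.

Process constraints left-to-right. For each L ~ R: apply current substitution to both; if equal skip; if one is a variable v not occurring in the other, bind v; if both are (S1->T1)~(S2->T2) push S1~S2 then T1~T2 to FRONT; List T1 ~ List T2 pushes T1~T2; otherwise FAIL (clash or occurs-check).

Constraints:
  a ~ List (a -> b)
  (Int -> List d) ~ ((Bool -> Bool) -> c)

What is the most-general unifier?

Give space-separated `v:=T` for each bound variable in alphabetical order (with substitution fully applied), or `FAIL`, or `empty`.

step 1: unify a ~ List (a -> b)  [subst: {-} | 1 pending]
  occurs-check fail: a in List (a -> b)

Answer: FAIL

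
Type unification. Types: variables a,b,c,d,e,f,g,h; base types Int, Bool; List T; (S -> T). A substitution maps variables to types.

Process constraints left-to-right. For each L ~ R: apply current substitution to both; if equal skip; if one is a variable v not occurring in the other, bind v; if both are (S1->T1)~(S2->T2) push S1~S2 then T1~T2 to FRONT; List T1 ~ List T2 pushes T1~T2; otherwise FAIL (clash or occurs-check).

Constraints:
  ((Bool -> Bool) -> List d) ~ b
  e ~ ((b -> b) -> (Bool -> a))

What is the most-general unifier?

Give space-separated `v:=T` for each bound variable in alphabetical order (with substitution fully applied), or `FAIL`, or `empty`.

step 1: unify ((Bool -> Bool) -> List d) ~ b  [subst: {-} | 1 pending]
  bind b := ((Bool -> Bool) -> List d)
step 2: unify e ~ ((((Bool -> Bool) -> List d) -> ((Bool -> Bool) -> List d)) -> (Bool -> a))  [subst: {b:=((Bool -> Bool) -> List d)} | 0 pending]
  bind e := ((((Bool -> Bool) -> List d) -> ((Bool -> Bool) -> List d)) -> (Bool -> a))

Answer: b:=((Bool -> Bool) -> List d) e:=((((Bool -> Bool) -> List d) -> ((Bool -> Bool) -> List d)) -> (Bool -> a))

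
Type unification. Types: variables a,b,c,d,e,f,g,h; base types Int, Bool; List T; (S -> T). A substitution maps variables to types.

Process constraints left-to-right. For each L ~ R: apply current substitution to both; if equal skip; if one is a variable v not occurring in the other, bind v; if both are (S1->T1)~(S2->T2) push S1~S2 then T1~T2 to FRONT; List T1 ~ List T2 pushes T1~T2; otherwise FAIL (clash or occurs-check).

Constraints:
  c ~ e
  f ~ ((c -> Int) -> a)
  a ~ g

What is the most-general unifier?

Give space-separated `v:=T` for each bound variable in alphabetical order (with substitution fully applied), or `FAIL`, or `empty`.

step 1: unify c ~ e  [subst: {-} | 2 pending]
  bind c := e
step 2: unify f ~ ((e -> Int) -> a)  [subst: {c:=e} | 1 pending]
  bind f := ((e -> Int) -> a)
step 3: unify a ~ g  [subst: {c:=e, f:=((e -> Int) -> a)} | 0 pending]
  bind a := g

Answer: a:=g c:=e f:=((e -> Int) -> g)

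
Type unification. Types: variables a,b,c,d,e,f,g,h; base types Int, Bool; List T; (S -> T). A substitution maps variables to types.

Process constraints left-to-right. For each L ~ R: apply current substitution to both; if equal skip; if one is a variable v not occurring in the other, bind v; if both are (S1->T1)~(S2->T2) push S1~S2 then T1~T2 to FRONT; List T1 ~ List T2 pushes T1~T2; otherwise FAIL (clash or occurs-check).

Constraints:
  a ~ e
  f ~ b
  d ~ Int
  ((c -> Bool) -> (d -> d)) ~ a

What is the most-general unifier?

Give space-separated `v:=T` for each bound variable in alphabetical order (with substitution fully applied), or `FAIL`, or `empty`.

Answer: a:=((c -> Bool) -> (Int -> Int)) d:=Int e:=((c -> Bool) -> (Int -> Int)) f:=b

Derivation:
step 1: unify a ~ e  [subst: {-} | 3 pending]
  bind a := e
step 2: unify f ~ b  [subst: {a:=e} | 2 pending]
  bind f := b
step 3: unify d ~ Int  [subst: {a:=e, f:=b} | 1 pending]
  bind d := Int
step 4: unify ((c -> Bool) -> (Int -> Int)) ~ e  [subst: {a:=e, f:=b, d:=Int} | 0 pending]
  bind e := ((c -> Bool) -> (Int -> Int))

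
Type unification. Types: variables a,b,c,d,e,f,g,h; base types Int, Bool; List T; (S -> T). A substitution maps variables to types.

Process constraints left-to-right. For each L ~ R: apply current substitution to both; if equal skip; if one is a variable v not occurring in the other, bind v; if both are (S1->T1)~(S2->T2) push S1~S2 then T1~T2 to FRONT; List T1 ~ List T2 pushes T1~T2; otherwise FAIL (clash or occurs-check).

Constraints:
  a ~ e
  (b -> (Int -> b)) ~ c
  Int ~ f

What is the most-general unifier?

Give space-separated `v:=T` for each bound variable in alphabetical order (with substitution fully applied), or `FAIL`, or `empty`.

step 1: unify a ~ e  [subst: {-} | 2 pending]
  bind a := e
step 2: unify (b -> (Int -> b)) ~ c  [subst: {a:=e} | 1 pending]
  bind c := (b -> (Int -> b))
step 3: unify Int ~ f  [subst: {a:=e, c:=(b -> (Int -> b))} | 0 pending]
  bind f := Int

Answer: a:=e c:=(b -> (Int -> b)) f:=Int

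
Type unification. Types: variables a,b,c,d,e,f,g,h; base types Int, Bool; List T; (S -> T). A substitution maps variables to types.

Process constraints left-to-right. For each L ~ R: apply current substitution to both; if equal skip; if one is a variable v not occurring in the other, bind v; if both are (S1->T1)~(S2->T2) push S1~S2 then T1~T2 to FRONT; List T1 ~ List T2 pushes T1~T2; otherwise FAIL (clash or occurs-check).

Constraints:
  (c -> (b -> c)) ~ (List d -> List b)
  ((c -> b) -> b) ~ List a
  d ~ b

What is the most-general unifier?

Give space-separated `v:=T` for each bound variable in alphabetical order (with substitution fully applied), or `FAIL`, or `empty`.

Answer: FAIL

Derivation:
step 1: unify (c -> (b -> c)) ~ (List d -> List b)  [subst: {-} | 2 pending]
  -> decompose arrow: push c~List d, (b -> c)~List b
step 2: unify c ~ List d  [subst: {-} | 3 pending]
  bind c := List d
step 3: unify (b -> List d) ~ List b  [subst: {c:=List d} | 2 pending]
  clash: (b -> List d) vs List b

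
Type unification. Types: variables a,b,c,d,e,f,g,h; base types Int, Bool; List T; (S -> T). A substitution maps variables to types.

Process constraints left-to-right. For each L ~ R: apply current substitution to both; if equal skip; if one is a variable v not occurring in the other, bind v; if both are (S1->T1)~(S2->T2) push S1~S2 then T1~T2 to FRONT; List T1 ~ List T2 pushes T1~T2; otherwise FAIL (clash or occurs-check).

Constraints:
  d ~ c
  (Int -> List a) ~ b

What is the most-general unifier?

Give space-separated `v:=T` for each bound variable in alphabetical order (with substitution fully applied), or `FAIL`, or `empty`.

step 1: unify d ~ c  [subst: {-} | 1 pending]
  bind d := c
step 2: unify (Int -> List a) ~ b  [subst: {d:=c} | 0 pending]
  bind b := (Int -> List a)

Answer: b:=(Int -> List a) d:=c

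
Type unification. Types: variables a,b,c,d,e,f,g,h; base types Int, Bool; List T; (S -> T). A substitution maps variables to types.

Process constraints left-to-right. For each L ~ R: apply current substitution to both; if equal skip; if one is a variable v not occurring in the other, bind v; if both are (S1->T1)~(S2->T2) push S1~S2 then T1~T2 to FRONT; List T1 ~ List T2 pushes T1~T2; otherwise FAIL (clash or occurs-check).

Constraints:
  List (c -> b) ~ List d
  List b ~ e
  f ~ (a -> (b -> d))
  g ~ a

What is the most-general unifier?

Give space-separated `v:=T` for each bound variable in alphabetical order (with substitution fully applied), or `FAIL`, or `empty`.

Answer: d:=(c -> b) e:=List b f:=(a -> (b -> (c -> b))) g:=a

Derivation:
step 1: unify List (c -> b) ~ List d  [subst: {-} | 3 pending]
  -> decompose List: push (c -> b)~d
step 2: unify (c -> b) ~ d  [subst: {-} | 3 pending]
  bind d := (c -> b)
step 3: unify List b ~ e  [subst: {d:=(c -> b)} | 2 pending]
  bind e := List b
step 4: unify f ~ (a -> (b -> (c -> b)))  [subst: {d:=(c -> b), e:=List b} | 1 pending]
  bind f := (a -> (b -> (c -> b)))
step 5: unify g ~ a  [subst: {d:=(c -> b), e:=List b, f:=(a -> (b -> (c -> b)))} | 0 pending]
  bind g := a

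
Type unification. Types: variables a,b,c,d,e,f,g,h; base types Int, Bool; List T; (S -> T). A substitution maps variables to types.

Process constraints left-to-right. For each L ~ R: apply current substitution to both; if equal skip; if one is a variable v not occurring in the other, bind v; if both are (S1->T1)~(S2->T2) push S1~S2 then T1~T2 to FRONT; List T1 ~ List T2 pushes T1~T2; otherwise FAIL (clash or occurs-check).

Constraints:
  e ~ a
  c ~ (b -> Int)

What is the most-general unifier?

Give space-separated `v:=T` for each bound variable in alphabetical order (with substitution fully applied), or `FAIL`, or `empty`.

step 1: unify e ~ a  [subst: {-} | 1 pending]
  bind e := a
step 2: unify c ~ (b -> Int)  [subst: {e:=a} | 0 pending]
  bind c := (b -> Int)

Answer: c:=(b -> Int) e:=a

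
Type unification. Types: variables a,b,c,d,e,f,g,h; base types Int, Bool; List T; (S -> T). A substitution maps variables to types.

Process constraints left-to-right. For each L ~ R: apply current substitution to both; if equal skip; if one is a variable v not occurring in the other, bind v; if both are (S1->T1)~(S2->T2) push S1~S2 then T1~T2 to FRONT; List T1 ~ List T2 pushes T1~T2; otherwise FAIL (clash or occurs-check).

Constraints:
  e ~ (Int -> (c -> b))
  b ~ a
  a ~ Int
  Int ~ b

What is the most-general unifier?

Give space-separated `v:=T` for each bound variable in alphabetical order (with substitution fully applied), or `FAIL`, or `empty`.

Answer: a:=Int b:=Int e:=(Int -> (c -> Int))

Derivation:
step 1: unify e ~ (Int -> (c -> b))  [subst: {-} | 3 pending]
  bind e := (Int -> (c -> b))
step 2: unify b ~ a  [subst: {e:=(Int -> (c -> b))} | 2 pending]
  bind b := a
step 3: unify a ~ Int  [subst: {e:=(Int -> (c -> b)), b:=a} | 1 pending]
  bind a := Int
step 4: unify Int ~ Int  [subst: {e:=(Int -> (c -> b)), b:=a, a:=Int} | 0 pending]
  -> identical, skip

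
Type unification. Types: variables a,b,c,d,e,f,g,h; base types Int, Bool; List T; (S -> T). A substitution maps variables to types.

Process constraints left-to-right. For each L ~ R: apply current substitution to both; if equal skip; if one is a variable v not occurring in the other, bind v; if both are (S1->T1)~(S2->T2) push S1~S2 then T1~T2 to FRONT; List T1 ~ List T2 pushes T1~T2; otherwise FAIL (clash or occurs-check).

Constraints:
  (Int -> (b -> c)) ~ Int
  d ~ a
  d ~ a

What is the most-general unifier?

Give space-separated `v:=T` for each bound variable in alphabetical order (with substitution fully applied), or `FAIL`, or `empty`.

Answer: FAIL

Derivation:
step 1: unify (Int -> (b -> c)) ~ Int  [subst: {-} | 2 pending]
  clash: (Int -> (b -> c)) vs Int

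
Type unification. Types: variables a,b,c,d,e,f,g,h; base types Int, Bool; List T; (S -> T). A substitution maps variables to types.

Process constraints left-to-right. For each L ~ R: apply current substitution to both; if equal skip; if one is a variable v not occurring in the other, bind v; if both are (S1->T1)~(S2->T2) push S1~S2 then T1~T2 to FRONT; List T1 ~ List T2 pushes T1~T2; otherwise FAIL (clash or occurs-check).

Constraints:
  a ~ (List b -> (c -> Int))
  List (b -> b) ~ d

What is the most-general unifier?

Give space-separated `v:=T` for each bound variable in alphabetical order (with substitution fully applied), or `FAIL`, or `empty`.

step 1: unify a ~ (List b -> (c -> Int))  [subst: {-} | 1 pending]
  bind a := (List b -> (c -> Int))
step 2: unify List (b -> b) ~ d  [subst: {a:=(List b -> (c -> Int))} | 0 pending]
  bind d := List (b -> b)

Answer: a:=(List b -> (c -> Int)) d:=List (b -> b)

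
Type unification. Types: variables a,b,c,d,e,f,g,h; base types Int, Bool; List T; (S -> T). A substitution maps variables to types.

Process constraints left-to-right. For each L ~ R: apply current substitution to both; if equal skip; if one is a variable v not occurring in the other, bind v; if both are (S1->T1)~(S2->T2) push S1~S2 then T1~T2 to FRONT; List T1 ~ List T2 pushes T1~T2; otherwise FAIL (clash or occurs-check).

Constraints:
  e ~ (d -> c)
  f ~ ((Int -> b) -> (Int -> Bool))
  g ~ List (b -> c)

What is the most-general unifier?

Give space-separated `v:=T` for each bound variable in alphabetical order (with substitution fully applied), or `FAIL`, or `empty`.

step 1: unify e ~ (d -> c)  [subst: {-} | 2 pending]
  bind e := (d -> c)
step 2: unify f ~ ((Int -> b) -> (Int -> Bool))  [subst: {e:=(d -> c)} | 1 pending]
  bind f := ((Int -> b) -> (Int -> Bool))
step 3: unify g ~ List (b -> c)  [subst: {e:=(d -> c), f:=((Int -> b) -> (Int -> Bool))} | 0 pending]
  bind g := List (b -> c)

Answer: e:=(d -> c) f:=((Int -> b) -> (Int -> Bool)) g:=List (b -> c)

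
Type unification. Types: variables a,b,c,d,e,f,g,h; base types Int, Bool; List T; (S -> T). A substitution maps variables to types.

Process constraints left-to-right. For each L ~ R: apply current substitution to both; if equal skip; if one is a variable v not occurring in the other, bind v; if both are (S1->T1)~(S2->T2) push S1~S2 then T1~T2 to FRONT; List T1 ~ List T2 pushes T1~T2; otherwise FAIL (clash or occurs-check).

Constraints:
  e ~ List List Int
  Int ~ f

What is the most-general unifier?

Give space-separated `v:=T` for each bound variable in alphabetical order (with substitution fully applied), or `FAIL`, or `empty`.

Answer: e:=List List Int f:=Int

Derivation:
step 1: unify e ~ List List Int  [subst: {-} | 1 pending]
  bind e := List List Int
step 2: unify Int ~ f  [subst: {e:=List List Int} | 0 pending]
  bind f := Int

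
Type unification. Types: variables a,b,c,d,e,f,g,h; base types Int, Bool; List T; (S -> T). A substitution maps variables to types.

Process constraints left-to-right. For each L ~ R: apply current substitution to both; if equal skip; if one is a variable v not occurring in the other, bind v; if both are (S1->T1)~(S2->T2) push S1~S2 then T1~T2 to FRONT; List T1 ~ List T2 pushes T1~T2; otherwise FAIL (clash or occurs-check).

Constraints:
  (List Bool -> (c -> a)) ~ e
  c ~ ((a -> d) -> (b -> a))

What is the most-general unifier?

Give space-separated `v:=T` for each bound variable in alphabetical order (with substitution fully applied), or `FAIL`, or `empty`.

step 1: unify (List Bool -> (c -> a)) ~ e  [subst: {-} | 1 pending]
  bind e := (List Bool -> (c -> a))
step 2: unify c ~ ((a -> d) -> (b -> a))  [subst: {e:=(List Bool -> (c -> a))} | 0 pending]
  bind c := ((a -> d) -> (b -> a))

Answer: c:=((a -> d) -> (b -> a)) e:=(List Bool -> (((a -> d) -> (b -> a)) -> a))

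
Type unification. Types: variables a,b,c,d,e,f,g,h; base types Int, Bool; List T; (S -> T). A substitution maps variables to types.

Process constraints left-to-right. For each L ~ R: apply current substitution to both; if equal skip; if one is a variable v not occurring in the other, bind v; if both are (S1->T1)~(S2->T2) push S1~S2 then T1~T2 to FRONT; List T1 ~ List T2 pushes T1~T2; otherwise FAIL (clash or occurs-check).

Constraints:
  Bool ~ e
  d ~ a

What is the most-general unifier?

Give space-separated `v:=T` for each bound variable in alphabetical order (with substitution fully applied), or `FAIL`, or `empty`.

step 1: unify Bool ~ e  [subst: {-} | 1 pending]
  bind e := Bool
step 2: unify d ~ a  [subst: {e:=Bool} | 0 pending]
  bind d := a

Answer: d:=a e:=Bool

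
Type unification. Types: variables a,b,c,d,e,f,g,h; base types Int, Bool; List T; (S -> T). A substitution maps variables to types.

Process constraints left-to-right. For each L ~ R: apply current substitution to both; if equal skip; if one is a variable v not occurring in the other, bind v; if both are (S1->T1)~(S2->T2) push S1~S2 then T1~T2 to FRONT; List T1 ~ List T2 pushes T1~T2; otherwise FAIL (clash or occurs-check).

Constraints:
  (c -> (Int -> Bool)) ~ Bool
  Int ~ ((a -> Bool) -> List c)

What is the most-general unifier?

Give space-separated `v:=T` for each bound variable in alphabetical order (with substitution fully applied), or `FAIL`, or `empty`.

Answer: FAIL

Derivation:
step 1: unify (c -> (Int -> Bool)) ~ Bool  [subst: {-} | 1 pending]
  clash: (c -> (Int -> Bool)) vs Bool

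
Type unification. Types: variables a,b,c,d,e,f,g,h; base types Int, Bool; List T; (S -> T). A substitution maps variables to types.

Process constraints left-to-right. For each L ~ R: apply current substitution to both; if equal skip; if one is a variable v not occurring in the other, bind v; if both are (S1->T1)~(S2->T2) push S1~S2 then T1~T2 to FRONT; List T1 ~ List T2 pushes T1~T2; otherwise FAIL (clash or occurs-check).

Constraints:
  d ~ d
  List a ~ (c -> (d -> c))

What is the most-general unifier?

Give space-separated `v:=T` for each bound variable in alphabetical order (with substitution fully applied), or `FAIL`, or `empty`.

step 1: unify d ~ d  [subst: {-} | 1 pending]
  -> identical, skip
step 2: unify List a ~ (c -> (d -> c))  [subst: {-} | 0 pending]
  clash: List a vs (c -> (d -> c))

Answer: FAIL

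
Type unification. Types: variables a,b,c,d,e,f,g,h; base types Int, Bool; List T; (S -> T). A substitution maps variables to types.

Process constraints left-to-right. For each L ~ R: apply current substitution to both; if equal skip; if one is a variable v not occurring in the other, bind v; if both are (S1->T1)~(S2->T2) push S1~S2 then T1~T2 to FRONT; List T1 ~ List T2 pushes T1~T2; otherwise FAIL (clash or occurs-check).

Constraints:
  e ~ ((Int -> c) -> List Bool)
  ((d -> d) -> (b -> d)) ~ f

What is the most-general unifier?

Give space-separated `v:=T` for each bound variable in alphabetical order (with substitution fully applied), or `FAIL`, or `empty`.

step 1: unify e ~ ((Int -> c) -> List Bool)  [subst: {-} | 1 pending]
  bind e := ((Int -> c) -> List Bool)
step 2: unify ((d -> d) -> (b -> d)) ~ f  [subst: {e:=((Int -> c) -> List Bool)} | 0 pending]
  bind f := ((d -> d) -> (b -> d))

Answer: e:=((Int -> c) -> List Bool) f:=((d -> d) -> (b -> d))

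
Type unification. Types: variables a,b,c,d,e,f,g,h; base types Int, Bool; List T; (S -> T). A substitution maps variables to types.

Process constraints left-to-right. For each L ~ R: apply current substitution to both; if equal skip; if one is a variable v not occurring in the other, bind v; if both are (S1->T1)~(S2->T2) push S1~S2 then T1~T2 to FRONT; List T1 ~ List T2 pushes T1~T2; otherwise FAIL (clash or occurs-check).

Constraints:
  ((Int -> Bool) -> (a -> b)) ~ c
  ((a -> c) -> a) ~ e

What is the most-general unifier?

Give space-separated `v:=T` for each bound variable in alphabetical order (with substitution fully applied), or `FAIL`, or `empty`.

step 1: unify ((Int -> Bool) -> (a -> b)) ~ c  [subst: {-} | 1 pending]
  bind c := ((Int -> Bool) -> (a -> b))
step 2: unify ((a -> ((Int -> Bool) -> (a -> b))) -> a) ~ e  [subst: {c:=((Int -> Bool) -> (a -> b))} | 0 pending]
  bind e := ((a -> ((Int -> Bool) -> (a -> b))) -> a)

Answer: c:=((Int -> Bool) -> (a -> b)) e:=((a -> ((Int -> Bool) -> (a -> b))) -> a)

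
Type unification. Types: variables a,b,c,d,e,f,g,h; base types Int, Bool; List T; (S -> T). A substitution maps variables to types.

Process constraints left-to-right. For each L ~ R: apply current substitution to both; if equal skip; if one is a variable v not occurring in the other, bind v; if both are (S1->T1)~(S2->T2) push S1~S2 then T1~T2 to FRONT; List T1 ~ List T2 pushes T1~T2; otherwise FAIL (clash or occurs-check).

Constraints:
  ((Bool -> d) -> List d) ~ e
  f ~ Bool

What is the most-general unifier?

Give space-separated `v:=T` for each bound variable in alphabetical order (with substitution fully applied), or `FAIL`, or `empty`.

step 1: unify ((Bool -> d) -> List d) ~ e  [subst: {-} | 1 pending]
  bind e := ((Bool -> d) -> List d)
step 2: unify f ~ Bool  [subst: {e:=((Bool -> d) -> List d)} | 0 pending]
  bind f := Bool

Answer: e:=((Bool -> d) -> List d) f:=Bool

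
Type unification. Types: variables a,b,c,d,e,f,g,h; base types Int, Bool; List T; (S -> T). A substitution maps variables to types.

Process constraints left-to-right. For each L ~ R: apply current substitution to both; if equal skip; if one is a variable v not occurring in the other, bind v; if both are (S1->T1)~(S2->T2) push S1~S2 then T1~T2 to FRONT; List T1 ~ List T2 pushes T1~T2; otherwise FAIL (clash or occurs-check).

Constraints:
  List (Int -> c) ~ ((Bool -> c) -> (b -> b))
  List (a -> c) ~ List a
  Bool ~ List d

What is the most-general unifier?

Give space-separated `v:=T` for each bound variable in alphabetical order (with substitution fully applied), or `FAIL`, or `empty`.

Answer: FAIL

Derivation:
step 1: unify List (Int -> c) ~ ((Bool -> c) -> (b -> b))  [subst: {-} | 2 pending]
  clash: List (Int -> c) vs ((Bool -> c) -> (b -> b))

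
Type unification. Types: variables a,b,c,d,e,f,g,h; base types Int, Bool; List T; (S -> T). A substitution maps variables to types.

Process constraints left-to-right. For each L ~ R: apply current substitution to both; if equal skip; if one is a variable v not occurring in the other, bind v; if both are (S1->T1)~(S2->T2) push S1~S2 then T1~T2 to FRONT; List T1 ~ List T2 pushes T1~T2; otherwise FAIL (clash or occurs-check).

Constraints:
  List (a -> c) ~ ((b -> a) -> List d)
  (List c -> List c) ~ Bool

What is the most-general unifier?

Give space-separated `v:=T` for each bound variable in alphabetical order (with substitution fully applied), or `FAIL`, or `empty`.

step 1: unify List (a -> c) ~ ((b -> a) -> List d)  [subst: {-} | 1 pending]
  clash: List (a -> c) vs ((b -> a) -> List d)

Answer: FAIL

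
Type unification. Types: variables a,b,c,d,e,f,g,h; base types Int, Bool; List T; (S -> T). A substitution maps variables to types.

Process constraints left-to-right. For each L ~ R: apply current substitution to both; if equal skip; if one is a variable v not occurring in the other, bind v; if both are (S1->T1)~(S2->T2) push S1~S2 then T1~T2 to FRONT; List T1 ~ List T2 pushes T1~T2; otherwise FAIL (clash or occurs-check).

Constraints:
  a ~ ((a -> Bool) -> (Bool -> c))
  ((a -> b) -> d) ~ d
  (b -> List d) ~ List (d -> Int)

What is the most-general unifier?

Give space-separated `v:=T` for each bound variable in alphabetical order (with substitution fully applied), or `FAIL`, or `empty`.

Answer: FAIL

Derivation:
step 1: unify a ~ ((a -> Bool) -> (Bool -> c))  [subst: {-} | 2 pending]
  occurs-check fail: a in ((a -> Bool) -> (Bool -> c))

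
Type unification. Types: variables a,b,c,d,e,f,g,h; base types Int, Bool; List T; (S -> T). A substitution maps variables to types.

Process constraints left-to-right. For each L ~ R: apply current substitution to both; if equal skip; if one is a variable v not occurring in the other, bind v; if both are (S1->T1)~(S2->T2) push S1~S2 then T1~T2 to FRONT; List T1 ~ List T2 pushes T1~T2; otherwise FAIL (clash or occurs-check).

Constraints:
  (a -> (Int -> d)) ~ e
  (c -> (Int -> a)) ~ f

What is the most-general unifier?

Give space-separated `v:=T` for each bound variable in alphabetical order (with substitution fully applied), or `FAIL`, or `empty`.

step 1: unify (a -> (Int -> d)) ~ e  [subst: {-} | 1 pending]
  bind e := (a -> (Int -> d))
step 2: unify (c -> (Int -> a)) ~ f  [subst: {e:=(a -> (Int -> d))} | 0 pending]
  bind f := (c -> (Int -> a))

Answer: e:=(a -> (Int -> d)) f:=(c -> (Int -> a))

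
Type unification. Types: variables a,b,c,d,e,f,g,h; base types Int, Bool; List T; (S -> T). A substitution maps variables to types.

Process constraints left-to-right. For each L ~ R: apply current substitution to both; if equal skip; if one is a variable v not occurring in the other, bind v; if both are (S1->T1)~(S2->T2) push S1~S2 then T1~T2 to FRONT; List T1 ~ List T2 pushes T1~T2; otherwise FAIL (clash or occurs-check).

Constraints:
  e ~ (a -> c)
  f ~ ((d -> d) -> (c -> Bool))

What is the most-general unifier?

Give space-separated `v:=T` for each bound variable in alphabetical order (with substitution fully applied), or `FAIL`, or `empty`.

Answer: e:=(a -> c) f:=((d -> d) -> (c -> Bool))

Derivation:
step 1: unify e ~ (a -> c)  [subst: {-} | 1 pending]
  bind e := (a -> c)
step 2: unify f ~ ((d -> d) -> (c -> Bool))  [subst: {e:=(a -> c)} | 0 pending]
  bind f := ((d -> d) -> (c -> Bool))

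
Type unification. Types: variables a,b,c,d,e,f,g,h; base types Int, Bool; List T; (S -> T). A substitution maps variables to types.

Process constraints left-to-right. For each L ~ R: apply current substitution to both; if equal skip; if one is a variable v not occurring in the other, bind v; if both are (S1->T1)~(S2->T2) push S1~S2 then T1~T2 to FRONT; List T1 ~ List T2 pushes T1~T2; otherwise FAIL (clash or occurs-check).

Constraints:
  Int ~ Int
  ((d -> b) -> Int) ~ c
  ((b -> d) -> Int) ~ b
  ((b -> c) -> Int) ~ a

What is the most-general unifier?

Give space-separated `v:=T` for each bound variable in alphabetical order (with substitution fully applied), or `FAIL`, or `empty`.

step 1: unify Int ~ Int  [subst: {-} | 3 pending]
  -> identical, skip
step 2: unify ((d -> b) -> Int) ~ c  [subst: {-} | 2 pending]
  bind c := ((d -> b) -> Int)
step 3: unify ((b -> d) -> Int) ~ b  [subst: {c:=((d -> b) -> Int)} | 1 pending]
  occurs-check fail

Answer: FAIL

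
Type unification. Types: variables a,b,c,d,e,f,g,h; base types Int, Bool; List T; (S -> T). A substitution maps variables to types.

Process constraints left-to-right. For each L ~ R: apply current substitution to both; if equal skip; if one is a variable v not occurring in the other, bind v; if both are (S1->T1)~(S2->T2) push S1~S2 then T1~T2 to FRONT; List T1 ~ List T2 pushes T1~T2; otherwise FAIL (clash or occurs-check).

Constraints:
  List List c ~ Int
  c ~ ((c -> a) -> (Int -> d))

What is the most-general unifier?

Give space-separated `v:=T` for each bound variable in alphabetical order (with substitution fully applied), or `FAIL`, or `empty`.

Answer: FAIL

Derivation:
step 1: unify List List c ~ Int  [subst: {-} | 1 pending]
  clash: List List c vs Int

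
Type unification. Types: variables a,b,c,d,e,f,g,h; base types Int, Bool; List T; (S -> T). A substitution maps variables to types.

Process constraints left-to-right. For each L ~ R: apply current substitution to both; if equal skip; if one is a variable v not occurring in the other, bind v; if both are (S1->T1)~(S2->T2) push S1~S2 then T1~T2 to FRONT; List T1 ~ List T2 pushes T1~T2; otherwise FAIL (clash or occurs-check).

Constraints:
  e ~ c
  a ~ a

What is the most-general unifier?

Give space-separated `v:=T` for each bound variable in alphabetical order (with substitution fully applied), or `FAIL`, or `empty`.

step 1: unify e ~ c  [subst: {-} | 1 pending]
  bind e := c
step 2: unify a ~ a  [subst: {e:=c} | 0 pending]
  -> identical, skip

Answer: e:=c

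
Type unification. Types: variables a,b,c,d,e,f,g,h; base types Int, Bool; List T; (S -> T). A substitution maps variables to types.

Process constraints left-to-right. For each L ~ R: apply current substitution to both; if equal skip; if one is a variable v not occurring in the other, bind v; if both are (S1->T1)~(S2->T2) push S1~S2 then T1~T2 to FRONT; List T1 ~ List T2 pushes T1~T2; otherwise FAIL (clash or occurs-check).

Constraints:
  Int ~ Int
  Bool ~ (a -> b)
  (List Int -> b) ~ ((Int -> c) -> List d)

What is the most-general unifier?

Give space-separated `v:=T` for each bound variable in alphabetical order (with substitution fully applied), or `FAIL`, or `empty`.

step 1: unify Int ~ Int  [subst: {-} | 2 pending]
  -> identical, skip
step 2: unify Bool ~ (a -> b)  [subst: {-} | 1 pending]
  clash: Bool vs (a -> b)

Answer: FAIL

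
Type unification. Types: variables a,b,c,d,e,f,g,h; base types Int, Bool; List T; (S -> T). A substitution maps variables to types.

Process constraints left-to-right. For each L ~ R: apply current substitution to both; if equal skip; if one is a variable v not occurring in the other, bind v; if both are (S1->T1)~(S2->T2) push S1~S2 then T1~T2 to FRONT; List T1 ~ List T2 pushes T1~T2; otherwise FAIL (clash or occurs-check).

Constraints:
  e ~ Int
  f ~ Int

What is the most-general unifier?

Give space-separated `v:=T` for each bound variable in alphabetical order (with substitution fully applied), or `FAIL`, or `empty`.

Answer: e:=Int f:=Int

Derivation:
step 1: unify e ~ Int  [subst: {-} | 1 pending]
  bind e := Int
step 2: unify f ~ Int  [subst: {e:=Int} | 0 pending]
  bind f := Int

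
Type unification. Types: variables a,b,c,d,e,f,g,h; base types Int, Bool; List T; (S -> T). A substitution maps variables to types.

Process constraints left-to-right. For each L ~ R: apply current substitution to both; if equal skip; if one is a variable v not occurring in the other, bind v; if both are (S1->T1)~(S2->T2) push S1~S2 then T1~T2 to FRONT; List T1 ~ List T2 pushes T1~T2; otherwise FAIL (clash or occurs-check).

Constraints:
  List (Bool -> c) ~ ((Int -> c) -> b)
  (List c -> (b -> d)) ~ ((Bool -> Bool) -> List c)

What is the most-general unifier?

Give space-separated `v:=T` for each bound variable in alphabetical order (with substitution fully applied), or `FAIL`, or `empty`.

Answer: FAIL

Derivation:
step 1: unify List (Bool -> c) ~ ((Int -> c) -> b)  [subst: {-} | 1 pending]
  clash: List (Bool -> c) vs ((Int -> c) -> b)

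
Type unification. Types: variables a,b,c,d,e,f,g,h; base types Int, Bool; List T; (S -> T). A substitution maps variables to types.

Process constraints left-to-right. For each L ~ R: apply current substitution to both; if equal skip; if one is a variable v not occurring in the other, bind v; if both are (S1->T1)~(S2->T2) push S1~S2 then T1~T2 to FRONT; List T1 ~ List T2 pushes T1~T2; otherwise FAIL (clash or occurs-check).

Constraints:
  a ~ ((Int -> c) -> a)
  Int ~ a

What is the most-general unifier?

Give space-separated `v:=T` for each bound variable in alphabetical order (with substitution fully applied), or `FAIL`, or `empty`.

step 1: unify a ~ ((Int -> c) -> a)  [subst: {-} | 1 pending]
  occurs-check fail: a in ((Int -> c) -> a)

Answer: FAIL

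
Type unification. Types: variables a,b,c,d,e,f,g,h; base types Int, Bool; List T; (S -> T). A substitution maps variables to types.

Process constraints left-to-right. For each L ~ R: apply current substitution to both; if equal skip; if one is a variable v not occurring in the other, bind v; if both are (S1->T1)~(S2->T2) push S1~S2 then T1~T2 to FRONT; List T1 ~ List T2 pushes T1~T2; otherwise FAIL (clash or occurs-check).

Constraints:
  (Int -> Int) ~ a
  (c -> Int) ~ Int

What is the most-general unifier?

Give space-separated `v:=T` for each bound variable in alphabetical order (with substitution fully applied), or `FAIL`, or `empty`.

Answer: FAIL

Derivation:
step 1: unify (Int -> Int) ~ a  [subst: {-} | 1 pending]
  bind a := (Int -> Int)
step 2: unify (c -> Int) ~ Int  [subst: {a:=(Int -> Int)} | 0 pending]
  clash: (c -> Int) vs Int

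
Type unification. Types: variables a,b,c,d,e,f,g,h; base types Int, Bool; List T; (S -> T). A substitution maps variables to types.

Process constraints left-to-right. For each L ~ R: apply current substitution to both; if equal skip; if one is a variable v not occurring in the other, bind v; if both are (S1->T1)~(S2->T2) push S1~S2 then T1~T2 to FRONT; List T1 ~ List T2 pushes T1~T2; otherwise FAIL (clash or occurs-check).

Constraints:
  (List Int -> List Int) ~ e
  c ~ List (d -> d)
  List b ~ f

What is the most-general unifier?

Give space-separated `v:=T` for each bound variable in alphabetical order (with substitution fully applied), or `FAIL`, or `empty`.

step 1: unify (List Int -> List Int) ~ e  [subst: {-} | 2 pending]
  bind e := (List Int -> List Int)
step 2: unify c ~ List (d -> d)  [subst: {e:=(List Int -> List Int)} | 1 pending]
  bind c := List (d -> d)
step 3: unify List b ~ f  [subst: {e:=(List Int -> List Int), c:=List (d -> d)} | 0 pending]
  bind f := List b

Answer: c:=List (d -> d) e:=(List Int -> List Int) f:=List b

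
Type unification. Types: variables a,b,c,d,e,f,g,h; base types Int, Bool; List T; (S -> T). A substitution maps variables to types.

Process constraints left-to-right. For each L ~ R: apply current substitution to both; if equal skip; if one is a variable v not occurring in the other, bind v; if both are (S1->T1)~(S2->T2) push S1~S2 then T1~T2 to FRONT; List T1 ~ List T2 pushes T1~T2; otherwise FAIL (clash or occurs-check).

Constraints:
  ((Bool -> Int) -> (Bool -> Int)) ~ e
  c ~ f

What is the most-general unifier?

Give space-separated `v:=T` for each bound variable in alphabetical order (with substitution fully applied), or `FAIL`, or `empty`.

step 1: unify ((Bool -> Int) -> (Bool -> Int)) ~ e  [subst: {-} | 1 pending]
  bind e := ((Bool -> Int) -> (Bool -> Int))
step 2: unify c ~ f  [subst: {e:=((Bool -> Int) -> (Bool -> Int))} | 0 pending]
  bind c := f

Answer: c:=f e:=((Bool -> Int) -> (Bool -> Int))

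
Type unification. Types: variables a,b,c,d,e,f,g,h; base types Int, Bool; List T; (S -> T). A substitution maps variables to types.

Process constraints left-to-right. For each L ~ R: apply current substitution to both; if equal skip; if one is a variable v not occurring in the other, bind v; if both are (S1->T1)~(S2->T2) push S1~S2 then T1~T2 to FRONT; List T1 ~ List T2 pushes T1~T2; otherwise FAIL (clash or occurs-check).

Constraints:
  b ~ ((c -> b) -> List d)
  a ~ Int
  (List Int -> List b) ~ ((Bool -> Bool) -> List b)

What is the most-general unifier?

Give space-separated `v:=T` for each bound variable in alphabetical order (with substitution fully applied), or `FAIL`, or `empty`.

Answer: FAIL

Derivation:
step 1: unify b ~ ((c -> b) -> List d)  [subst: {-} | 2 pending]
  occurs-check fail: b in ((c -> b) -> List d)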